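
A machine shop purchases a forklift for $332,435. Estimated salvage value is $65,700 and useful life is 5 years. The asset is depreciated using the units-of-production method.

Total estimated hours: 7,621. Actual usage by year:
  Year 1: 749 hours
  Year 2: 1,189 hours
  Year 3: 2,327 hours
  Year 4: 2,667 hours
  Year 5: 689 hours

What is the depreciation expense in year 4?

$93,345

Depreciable base = $332,435 − $65,700 = $266,735.
Rate = $266,735 / 7,621 hours = $35 per hour.
Year 1: 749 × $35 = $26,215. Book value $306,220.
Year 2: 1,189 × $35 = $41,615. Book value $264,605.
Year 3: 2,327 × $35 = $81,445. Book value $183,160.
Year 4: 2,667 × $35 = $93,345. Book value $89,815.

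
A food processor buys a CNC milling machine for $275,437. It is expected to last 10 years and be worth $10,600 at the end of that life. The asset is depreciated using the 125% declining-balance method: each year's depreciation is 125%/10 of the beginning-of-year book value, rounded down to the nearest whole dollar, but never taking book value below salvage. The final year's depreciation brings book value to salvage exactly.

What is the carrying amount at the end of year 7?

$108,164

Depreciable base = $275,437 − $10,600 = $264,837.
Year 1: ⌊$275,437 × 125%/10⌋ = $34,429. Book value $241,008.
Year 2: ⌊$241,008 × 125%/10⌋ = $30,126. Book value $210,882.
Year 3: ⌊$210,882 × 125%/10⌋ = $26,360. Book value $184,522.
Year 4: ⌊$184,522 × 125%/10⌋ = $23,065. Book value $161,457.
Year 5: ⌊$161,457 × 125%/10⌋ = $20,182. Book value $141,275.
Year 6: ⌊$141,275 × 125%/10⌋ = $17,659. Book value $123,616.
Year 7: ⌊$123,616 × 125%/10⌋ = $15,452. Book value $108,164.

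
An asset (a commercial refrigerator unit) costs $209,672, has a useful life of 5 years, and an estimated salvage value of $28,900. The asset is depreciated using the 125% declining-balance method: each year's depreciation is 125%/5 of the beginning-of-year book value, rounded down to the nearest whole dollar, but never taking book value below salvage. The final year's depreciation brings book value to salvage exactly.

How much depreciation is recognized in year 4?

$22,114

Depreciable base = $209,672 − $28,900 = $180,772.
Year 1: ⌊$209,672 × 125%/5⌋ = $52,418. Book value $157,254.
Year 2: ⌊$157,254 × 125%/5⌋ = $39,313. Book value $117,941.
Year 3: ⌊$117,941 × 125%/5⌋ = $29,485. Book value $88,456.
Year 4: ⌊$88,456 × 125%/5⌋ = $22,114. Book value $66,342.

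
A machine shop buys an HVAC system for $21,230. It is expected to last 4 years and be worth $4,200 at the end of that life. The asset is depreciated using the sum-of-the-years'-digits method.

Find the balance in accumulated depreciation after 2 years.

$11,921

Depreciable base = $21,230 − $4,200 = $17,030.
Sum of the years' digits = 4+3+2+1 = 10.
Year 1: $17,030 × 4/10 = $6,812. Book value $14,418.
Year 2: $17,030 × 3/10 = $5,109. Book value $9,309.
Accumulated through year 2 = $21,230 − $9,309 = $11,921.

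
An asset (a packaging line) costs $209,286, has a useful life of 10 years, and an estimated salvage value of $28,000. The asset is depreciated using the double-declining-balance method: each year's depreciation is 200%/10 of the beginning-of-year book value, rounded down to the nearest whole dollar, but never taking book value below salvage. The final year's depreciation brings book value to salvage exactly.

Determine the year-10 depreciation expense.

$92

Depreciable base = $209,286 − $28,000 = $181,286.
Year 1: ⌊$209,286 × 200%/10⌋ = $41,857. Book value $167,429.
Year 2: ⌊$167,429 × 200%/10⌋ = $33,485. Book value $133,944.
Year 3: ⌊$133,944 × 200%/10⌋ = $26,788. Book value $107,156.
Year 4: ⌊$107,156 × 200%/10⌋ = $21,431. Book value $85,725.
Year 5: ⌊$85,725 × 200%/10⌋ = $17,145. Book value $68,580.
Year 6: ⌊$68,580 × 200%/10⌋ = $13,716. Book value $54,864.
Year 7: ⌊$54,864 × 200%/10⌋ = $10,972. Book value $43,892.
Year 8: ⌊$43,892 × 200%/10⌋ = $8,778. Book value $35,114.
Year 9: ⌊$35,114 × 200%/10⌋ = $7,022. Book value $28,092.
Year 10 (final): $28,092 − $28,000 = $92. Book value $28,000.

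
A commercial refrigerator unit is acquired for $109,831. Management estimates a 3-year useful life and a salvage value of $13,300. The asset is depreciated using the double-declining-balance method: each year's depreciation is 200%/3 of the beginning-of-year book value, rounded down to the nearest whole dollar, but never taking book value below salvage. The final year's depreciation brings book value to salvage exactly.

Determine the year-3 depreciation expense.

Depreciable base = $109,831 − $13,300 = $96,531.
Year 1: ⌊$109,831 × 200%/3⌋ = $73,220. Book value $36,611.
Year 2: ⌊$36,611 × 200%/3⌋ = $24,407, capped at $23,311. Book value $13,300.
Year 3 (final): $13,300 − $13,300 = $0. Book value $13,300.

$0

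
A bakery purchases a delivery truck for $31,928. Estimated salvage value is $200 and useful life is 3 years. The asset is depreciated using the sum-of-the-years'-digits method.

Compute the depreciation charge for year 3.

Depreciable base = $31,928 − $200 = $31,728.
Sum of the years' digits = 3+2+1 = 6.
Year 1: $31,728 × 3/6 = $15,864. Book value $16,064.
Year 2: $31,728 × 2/6 = $10,576. Book value $5,488.
Year 3: $31,728 × 1/6 = $5,288. Book value $200.

$5,288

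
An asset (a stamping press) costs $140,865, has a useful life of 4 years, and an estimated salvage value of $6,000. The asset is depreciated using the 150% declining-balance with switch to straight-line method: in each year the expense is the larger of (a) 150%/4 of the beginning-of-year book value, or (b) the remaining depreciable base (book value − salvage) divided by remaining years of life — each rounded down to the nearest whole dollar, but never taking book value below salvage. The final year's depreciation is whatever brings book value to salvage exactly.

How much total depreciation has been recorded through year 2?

$85,839

Depreciable base = $140,865 − $6,000 = $134,865.
Year 1: DB = ⌊$140,865 × 150%/4⌋ = $52,824; SL = ⌊$134,865/4⌋ = $33,716 → take DB $52,824. Book value $88,041.
Year 2: DB = ⌊$88,041 × 150%/4⌋ = $33,015; SL = ⌊$82,041/3⌋ = $27,347 → take DB $33,015. Book value $55,026.
Accumulated through year 2 = $140,865 − $55,026 = $85,839.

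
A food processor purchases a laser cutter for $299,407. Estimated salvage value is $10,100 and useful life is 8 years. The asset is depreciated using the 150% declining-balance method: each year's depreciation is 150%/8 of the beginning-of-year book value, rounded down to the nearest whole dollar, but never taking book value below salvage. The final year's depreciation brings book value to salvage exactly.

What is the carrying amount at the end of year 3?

Depreciable base = $299,407 − $10,100 = $289,307.
Year 1: ⌊$299,407 × 150%/8⌋ = $56,138. Book value $243,269.
Year 2: ⌊$243,269 × 150%/8⌋ = $45,612. Book value $197,657.
Year 3: ⌊$197,657 × 150%/8⌋ = $37,060. Book value $160,597.

$160,597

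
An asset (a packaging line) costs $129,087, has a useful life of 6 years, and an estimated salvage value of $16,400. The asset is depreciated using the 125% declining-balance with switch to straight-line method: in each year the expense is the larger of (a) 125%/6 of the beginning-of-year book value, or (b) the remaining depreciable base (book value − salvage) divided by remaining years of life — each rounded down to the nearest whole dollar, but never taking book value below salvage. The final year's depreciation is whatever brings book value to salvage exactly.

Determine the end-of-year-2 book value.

$80,904

Depreciable base = $129,087 − $16,400 = $112,687.
Year 1: DB = ⌊$129,087 × 125%/6⌋ = $26,893; SL = ⌊$112,687/6⌋ = $18,781 → take DB $26,893. Book value $102,194.
Year 2: DB = ⌊$102,194 × 125%/6⌋ = $21,290; SL = ⌊$85,794/5⌋ = $17,158 → take DB $21,290. Book value $80,904.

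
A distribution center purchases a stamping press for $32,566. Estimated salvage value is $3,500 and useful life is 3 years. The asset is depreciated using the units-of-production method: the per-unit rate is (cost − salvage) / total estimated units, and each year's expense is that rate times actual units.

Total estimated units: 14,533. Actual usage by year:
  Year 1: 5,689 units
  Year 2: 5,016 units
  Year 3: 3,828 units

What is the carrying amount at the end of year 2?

Depreciable base = $32,566 − $3,500 = $29,066.
Rate = $29,066 / 14,533 units = $2 per unit.
Year 1: 5,689 × $2 = $11,378. Book value $21,188.
Year 2: 5,016 × $2 = $10,032. Book value $11,156.

$11,156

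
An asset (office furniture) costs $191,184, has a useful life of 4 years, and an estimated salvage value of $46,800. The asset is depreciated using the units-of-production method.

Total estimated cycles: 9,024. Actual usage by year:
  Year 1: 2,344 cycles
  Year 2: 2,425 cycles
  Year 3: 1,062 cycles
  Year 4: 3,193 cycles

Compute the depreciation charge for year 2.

Depreciable base = $191,184 − $46,800 = $144,384.
Rate = $144,384 / 9,024 cycles = $16 per cycle.
Year 1: 2,344 × $16 = $37,504. Book value $153,680.
Year 2: 2,425 × $16 = $38,800. Book value $114,880.

$38,800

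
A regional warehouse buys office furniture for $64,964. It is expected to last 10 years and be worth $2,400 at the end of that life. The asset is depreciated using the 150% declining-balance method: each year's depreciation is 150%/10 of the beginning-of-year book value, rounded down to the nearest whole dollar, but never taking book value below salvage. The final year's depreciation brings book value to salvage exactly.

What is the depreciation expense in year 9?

Depreciable base = $64,964 − $2,400 = $62,564.
Year 1: ⌊$64,964 × 150%/10⌋ = $9,744. Book value $55,220.
Year 2: ⌊$55,220 × 150%/10⌋ = $8,283. Book value $46,937.
Year 3: ⌊$46,937 × 150%/10⌋ = $7,040. Book value $39,897.
Year 4: ⌊$39,897 × 150%/10⌋ = $5,984. Book value $33,913.
Year 5: ⌊$33,913 × 150%/10⌋ = $5,086. Book value $28,827.
Year 6: ⌊$28,827 × 150%/10⌋ = $4,324. Book value $24,503.
Year 7: ⌊$24,503 × 150%/10⌋ = $3,675. Book value $20,828.
Year 8: ⌊$20,828 × 150%/10⌋ = $3,124. Book value $17,704.
Year 9: ⌊$17,704 × 150%/10⌋ = $2,655. Book value $15,049.

$2,655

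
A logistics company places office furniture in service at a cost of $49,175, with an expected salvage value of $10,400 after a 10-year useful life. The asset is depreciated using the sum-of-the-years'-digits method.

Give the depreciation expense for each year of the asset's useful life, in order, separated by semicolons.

$7,050; $6,345; $5,640; $4,935; $4,230; $3,525; $2,820; $2,115; $1,410; $705

Depreciable base = $49,175 − $10,400 = $38,775.
Sum of the years' digits = 10+9+8+7+6+5+4+3+2+1 = 55.
Year 1: $38,775 × 10/55 = $7,050. Book value $42,125.
Year 2: $38,775 × 9/55 = $6,345. Book value $35,780.
Year 3: $38,775 × 8/55 = $5,640. Book value $30,140.
Year 4: $38,775 × 7/55 = $4,935. Book value $25,205.
Year 5: $38,775 × 6/55 = $4,230. Book value $20,975.
Year 6: $38,775 × 5/55 = $3,525. Book value $17,450.
Year 7: $38,775 × 4/55 = $2,820. Book value $14,630.
Year 8: $38,775 × 3/55 = $2,115. Book value $12,515.
Year 9: $38,775 × 2/55 = $1,410. Book value $11,105.
Year 10: $38,775 × 1/55 = $705. Book value $10,400.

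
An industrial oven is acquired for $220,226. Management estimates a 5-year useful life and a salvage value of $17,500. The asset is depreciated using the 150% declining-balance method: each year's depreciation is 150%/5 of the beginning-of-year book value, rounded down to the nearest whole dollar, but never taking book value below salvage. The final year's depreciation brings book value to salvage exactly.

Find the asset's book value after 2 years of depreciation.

$107,912

Depreciable base = $220,226 − $17,500 = $202,726.
Year 1: ⌊$220,226 × 150%/5⌋ = $66,067. Book value $154,159.
Year 2: ⌊$154,159 × 150%/5⌋ = $46,247. Book value $107,912.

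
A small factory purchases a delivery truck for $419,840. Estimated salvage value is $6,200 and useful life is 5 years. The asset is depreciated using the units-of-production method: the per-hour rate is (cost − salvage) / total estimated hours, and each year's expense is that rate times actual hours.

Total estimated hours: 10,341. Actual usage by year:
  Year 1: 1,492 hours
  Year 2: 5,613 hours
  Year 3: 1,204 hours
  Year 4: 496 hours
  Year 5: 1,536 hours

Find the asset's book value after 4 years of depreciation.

Depreciable base = $419,840 − $6,200 = $413,640.
Rate = $413,640 / 10,341 hours = $40 per hour.
Year 1: 1,492 × $40 = $59,680. Book value $360,160.
Year 2: 5,613 × $40 = $224,520. Book value $135,640.
Year 3: 1,204 × $40 = $48,160. Book value $87,480.
Year 4: 496 × $40 = $19,840. Book value $67,640.

$67,640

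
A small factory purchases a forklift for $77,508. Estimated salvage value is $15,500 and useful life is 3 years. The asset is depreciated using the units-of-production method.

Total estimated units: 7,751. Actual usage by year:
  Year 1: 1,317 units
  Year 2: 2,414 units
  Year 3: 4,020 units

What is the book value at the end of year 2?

Depreciable base = $77,508 − $15,500 = $62,008.
Rate = $62,008 / 7,751 units = $8 per unit.
Year 1: 1,317 × $8 = $10,536. Book value $66,972.
Year 2: 2,414 × $8 = $19,312. Book value $47,660.

$47,660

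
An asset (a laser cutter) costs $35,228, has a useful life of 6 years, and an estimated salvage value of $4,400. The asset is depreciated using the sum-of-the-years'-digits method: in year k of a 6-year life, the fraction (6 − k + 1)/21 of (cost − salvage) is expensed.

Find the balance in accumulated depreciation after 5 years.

$29,360

Depreciable base = $35,228 − $4,400 = $30,828.
Sum of the years' digits = 6+5+4+3+2+1 = 21.
Year 1: $30,828 × 6/21 = $8,808. Book value $26,420.
Year 2: $30,828 × 5/21 = $7,340. Book value $19,080.
Year 3: $30,828 × 4/21 = $5,872. Book value $13,208.
Year 4: $30,828 × 3/21 = $4,404. Book value $8,804.
Year 5: $30,828 × 2/21 = $2,936. Book value $5,868.
Accumulated through year 5 = $35,228 − $5,868 = $29,360.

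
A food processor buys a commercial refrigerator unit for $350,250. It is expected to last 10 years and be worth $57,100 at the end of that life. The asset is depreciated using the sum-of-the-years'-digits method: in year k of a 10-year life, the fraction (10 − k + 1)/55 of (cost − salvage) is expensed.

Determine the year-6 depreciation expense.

Depreciable base = $350,250 − $57,100 = $293,150.
Sum of the years' digits = 10+9+8+7+6+5+4+3+2+1 = 55.
Year 1: $293,150 × 10/55 = $53,300. Book value $296,950.
Year 2: $293,150 × 9/55 = $47,970. Book value $248,980.
Year 3: $293,150 × 8/55 = $42,640. Book value $206,340.
Year 4: $293,150 × 7/55 = $37,310. Book value $169,030.
Year 5: $293,150 × 6/55 = $31,980. Book value $137,050.
Year 6: $293,150 × 5/55 = $26,650. Book value $110,400.

$26,650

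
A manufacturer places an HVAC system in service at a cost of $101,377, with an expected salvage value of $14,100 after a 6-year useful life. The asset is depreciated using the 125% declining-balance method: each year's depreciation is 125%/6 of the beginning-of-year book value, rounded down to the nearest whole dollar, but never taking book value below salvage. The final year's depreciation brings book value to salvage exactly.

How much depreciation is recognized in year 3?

Depreciable base = $101,377 − $14,100 = $87,277.
Year 1: ⌊$101,377 × 125%/6⌋ = $21,120. Book value $80,257.
Year 2: ⌊$80,257 × 125%/6⌋ = $16,720. Book value $63,537.
Year 3: ⌊$63,537 × 125%/6⌋ = $13,236. Book value $50,301.

$13,236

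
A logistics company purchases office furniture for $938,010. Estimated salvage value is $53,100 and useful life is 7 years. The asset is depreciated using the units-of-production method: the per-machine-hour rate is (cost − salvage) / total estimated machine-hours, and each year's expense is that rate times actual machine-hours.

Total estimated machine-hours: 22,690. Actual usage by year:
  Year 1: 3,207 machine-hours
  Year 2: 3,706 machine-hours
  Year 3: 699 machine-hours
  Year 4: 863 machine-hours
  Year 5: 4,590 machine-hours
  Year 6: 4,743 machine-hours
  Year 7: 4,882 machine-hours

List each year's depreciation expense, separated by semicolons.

Depreciable base = $938,010 − $53,100 = $884,910.
Rate = $884,910 / 22,690 machine-hours = $39 per machine-hour.
Year 1: 3,207 × $39 = $125,073. Book value $812,937.
Year 2: 3,706 × $39 = $144,534. Book value $668,403.
Year 3: 699 × $39 = $27,261. Book value $641,142.
Year 4: 863 × $39 = $33,657. Book value $607,485.
Year 5: 4,590 × $39 = $179,010. Book value $428,475.
Year 6: 4,743 × $39 = $184,977. Book value $243,498.
Year 7: 4,882 × $39 = $190,398. Book value $53,100.

$125,073; $144,534; $27,261; $33,657; $179,010; $184,977; $190,398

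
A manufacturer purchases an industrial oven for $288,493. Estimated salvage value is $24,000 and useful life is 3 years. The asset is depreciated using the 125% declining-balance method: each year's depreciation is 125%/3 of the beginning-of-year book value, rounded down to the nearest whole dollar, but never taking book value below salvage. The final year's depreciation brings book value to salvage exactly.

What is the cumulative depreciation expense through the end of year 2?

$190,325

Depreciable base = $288,493 − $24,000 = $264,493.
Year 1: ⌊$288,493 × 125%/3⌋ = $120,205. Book value $168,288.
Year 2: ⌊$168,288 × 125%/3⌋ = $70,120. Book value $98,168.
Accumulated through year 2 = $288,493 − $98,168 = $190,325.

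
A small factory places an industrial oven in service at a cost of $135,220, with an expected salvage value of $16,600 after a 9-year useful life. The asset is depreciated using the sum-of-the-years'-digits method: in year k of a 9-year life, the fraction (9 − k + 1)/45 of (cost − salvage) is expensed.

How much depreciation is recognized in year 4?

Depreciable base = $135,220 − $16,600 = $118,620.
Sum of the years' digits = 9+8+7+6+5+4+3+2+1 = 45.
Year 1: $118,620 × 9/45 = $23,724. Book value $111,496.
Year 2: $118,620 × 8/45 = $21,088. Book value $90,408.
Year 3: $118,620 × 7/45 = $18,452. Book value $71,956.
Year 4: $118,620 × 6/45 = $15,816. Book value $56,140.

$15,816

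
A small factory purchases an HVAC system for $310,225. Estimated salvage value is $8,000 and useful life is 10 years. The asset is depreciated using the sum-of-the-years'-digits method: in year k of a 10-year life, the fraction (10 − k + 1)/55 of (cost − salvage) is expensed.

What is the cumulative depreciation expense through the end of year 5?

Depreciable base = $310,225 − $8,000 = $302,225.
Sum of the years' digits = 10+9+8+7+6+5+4+3+2+1 = 55.
Year 1: $302,225 × 10/55 = $54,950. Book value $255,275.
Year 2: $302,225 × 9/55 = $49,455. Book value $205,820.
Year 3: $302,225 × 8/55 = $43,960. Book value $161,860.
Year 4: $302,225 × 7/55 = $38,465. Book value $123,395.
Year 5: $302,225 × 6/55 = $32,970. Book value $90,425.
Accumulated through year 5 = $310,225 − $90,425 = $219,800.

$219,800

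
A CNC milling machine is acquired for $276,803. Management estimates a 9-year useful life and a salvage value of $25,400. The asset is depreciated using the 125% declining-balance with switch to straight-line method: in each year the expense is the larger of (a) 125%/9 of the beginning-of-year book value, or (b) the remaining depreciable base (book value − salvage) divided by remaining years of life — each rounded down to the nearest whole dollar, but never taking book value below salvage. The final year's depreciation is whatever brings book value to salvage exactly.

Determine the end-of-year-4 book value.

$151,523

Depreciable base = $276,803 − $25,400 = $251,403.
Year 1: DB = ⌊$276,803 × 125%/9⌋ = $38,444; SL = ⌊$251,403/9⌋ = $27,933 → take DB $38,444. Book value $238,359.
Year 2: DB = ⌊$238,359 × 125%/9⌋ = $33,105; SL = ⌊$212,959/8⌋ = $26,619 → take DB $33,105. Book value $205,254.
Year 3: DB = ⌊$205,254 × 125%/9⌋ = $28,507; SL = ⌊$179,854/7⌋ = $25,693 → take DB $28,507. Book value $176,747.
Year 4: DB = ⌊$176,747 × 125%/9⌋ = $24,548; SL = ⌊$151,347/6⌋ = $25,224 → take SL $25,224. Book value $151,523.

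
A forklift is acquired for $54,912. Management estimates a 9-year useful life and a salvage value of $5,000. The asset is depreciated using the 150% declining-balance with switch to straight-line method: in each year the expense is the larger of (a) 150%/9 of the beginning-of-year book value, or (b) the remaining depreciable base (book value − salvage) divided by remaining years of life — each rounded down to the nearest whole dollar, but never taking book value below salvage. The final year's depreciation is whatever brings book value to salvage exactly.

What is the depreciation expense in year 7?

$4,267

Depreciable base = $54,912 − $5,000 = $49,912.
Year 1: DB = ⌊$54,912 × 150%/9⌋ = $9,152; SL = ⌊$49,912/9⌋ = $5,545 → take DB $9,152. Book value $45,760.
Year 2: DB = ⌊$45,760 × 150%/9⌋ = $7,626; SL = ⌊$40,760/8⌋ = $5,095 → take DB $7,626. Book value $38,134.
Year 3: DB = ⌊$38,134 × 150%/9⌋ = $6,355; SL = ⌊$33,134/7⌋ = $4,733 → take DB $6,355. Book value $31,779.
Year 4: DB = ⌊$31,779 × 150%/9⌋ = $5,296; SL = ⌊$26,779/6⌋ = $4,463 → take DB $5,296. Book value $26,483.
Year 5: DB = ⌊$26,483 × 150%/9⌋ = $4,413; SL = ⌊$21,483/5⌋ = $4,296 → take DB $4,413. Book value $22,070.
Year 6: DB = ⌊$22,070 × 150%/9⌋ = $3,678; SL = ⌊$17,070/4⌋ = $4,267 → take SL $4,267. Book value $17,803.
Year 7: DB = ⌊$17,803 × 150%/9⌋ = $2,967; SL = ⌊$12,803/3⌋ = $4,267 → take SL $4,267. Book value $13,536.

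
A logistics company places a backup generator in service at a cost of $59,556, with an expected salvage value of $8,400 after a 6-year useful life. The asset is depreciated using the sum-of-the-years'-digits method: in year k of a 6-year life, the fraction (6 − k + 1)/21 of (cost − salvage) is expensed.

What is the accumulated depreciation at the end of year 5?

$48,720

Depreciable base = $59,556 − $8,400 = $51,156.
Sum of the years' digits = 6+5+4+3+2+1 = 21.
Year 1: $51,156 × 6/21 = $14,616. Book value $44,940.
Year 2: $51,156 × 5/21 = $12,180. Book value $32,760.
Year 3: $51,156 × 4/21 = $9,744. Book value $23,016.
Year 4: $51,156 × 3/21 = $7,308. Book value $15,708.
Year 5: $51,156 × 2/21 = $4,872. Book value $10,836.
Accumulated through year 5 = $59,556 − $10,836 = $48,720.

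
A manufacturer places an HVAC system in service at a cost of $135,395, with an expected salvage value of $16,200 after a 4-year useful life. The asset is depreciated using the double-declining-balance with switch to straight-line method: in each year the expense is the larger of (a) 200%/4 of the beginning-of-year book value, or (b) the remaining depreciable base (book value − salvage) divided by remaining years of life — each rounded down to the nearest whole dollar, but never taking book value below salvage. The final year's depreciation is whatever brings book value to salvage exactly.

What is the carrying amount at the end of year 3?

Depreciable base = $135,395 − $16,200 = $119,195.
Year 1: DB = ⌊$135,395 × 200%/4⌋ = $67,697; SL = ⌊$119,195/4⌋ = $29,798 → take DB $67,697. Book value $67,698.
Year 2: DB = ⌊$67,698 × 200%/4⌋ = $33,849; SL = ⌊$51,498/3⌋ = $17,166 → take DB $33,849. Book value $33,849.
Year 3: DB = ⌊$33,849 × 200%/4⌋ = $16,924; SL = ⌊$17,649/2⌋ = $8,824 → take DB $16,924. Book value $16,925.

$16,925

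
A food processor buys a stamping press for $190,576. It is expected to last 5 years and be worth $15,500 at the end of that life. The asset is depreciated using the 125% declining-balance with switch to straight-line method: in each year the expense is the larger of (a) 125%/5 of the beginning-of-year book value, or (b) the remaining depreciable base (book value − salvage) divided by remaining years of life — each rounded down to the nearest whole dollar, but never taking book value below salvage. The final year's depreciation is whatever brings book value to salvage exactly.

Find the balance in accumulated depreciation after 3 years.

Depreciable base = $190,576 − $15,500 = $175,076.
Year 1: DB = ⌊$190,576 × 125%/5⌋ = $47,644; SL = ⌊$175,076/5⌋ = $35,015 → take DB $47,644. Book value $142,932.
Year 2: DB = ⌊$142,932 × 125%/5⌋ = $35,733; SL = ⌊$127,432/4⌋ = $31,858 → take DB $35,733. Book value $107,199.
Year 3: DB = ⌊$107,199 × 125%/5⌋ = $26,799; SL = ⌊$91,699/3⌋ = $30,566 → take SL $30,566. Book value $76,633.
Accumulated through year 3 = $190,576 − $76,633 = $113,943.

$113,943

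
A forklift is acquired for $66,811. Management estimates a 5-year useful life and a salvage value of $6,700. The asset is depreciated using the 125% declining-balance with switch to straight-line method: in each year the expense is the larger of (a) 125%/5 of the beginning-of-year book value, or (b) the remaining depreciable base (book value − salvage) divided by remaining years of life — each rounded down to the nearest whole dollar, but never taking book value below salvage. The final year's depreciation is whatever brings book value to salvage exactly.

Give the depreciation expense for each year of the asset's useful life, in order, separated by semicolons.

$16,702; $12,527; $10,294; $10,294; $10,294

Depreciable base = $66,811 − $6,700 = $60,111.
Year 1: DB = ⌊$66,811 × 125%/5⌋ = $16,702; SL = ⌊$60,111/5⌋ = $12,022 → take DB $16,702. Book value $50,109.
Year 2: DB = ⌊$50,109 × 125%/5⌋ = $12,527; SL = ⌊$43,409/4⌋ = $10,852 → take DB $12,527. Book value $37,582.
Year 3: DB = ⌊$37,582 × 125%/5⌋ = $9,395; SL = ⌊$30,882/3⌋ = $10,294 → take SL $10,294. Book value $27,288.
Year 4: DB = ⌊$27,288 × 125%/5⌋ = $6,822; SL = ⌊$20,588/2⌋ = $10,294 → take SL $10,294. Book value $16,994.
Year 5 (final): $16,994 − $6,700 = $10,294. Book value $6,700.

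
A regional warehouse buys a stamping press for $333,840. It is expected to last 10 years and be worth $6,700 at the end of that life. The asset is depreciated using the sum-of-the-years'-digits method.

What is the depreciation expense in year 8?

$17,844

Depreciable base = $333,840 − $6,700 = $327,140.
Sum of the years' digits = 10+9+8+7+6+5+4+3+2+1 = 55.
Year 1: $327,140 × 10/55 = $59,480. Book value $274,360.
Year 2: $327,140 × 9/55 = $53,532. Book value $220,828.
Year 3: $327,140 × 8/55 = $47,584. Book value $173,244.
Year 4: $327,140 × 7/55 = $41,636. Book value $131,608.
Year 5: $327,140 × 6/55 = $35,688. Book value $95,920.
Year 6: $327,140 × 5/55 = $29,740. Book value $66,180.
Year 7: $327,140 × 4/55 = $23,792. Book value $42,388.
Year 8: $327,140 × 3/55 = $17,844. Book value $24,544.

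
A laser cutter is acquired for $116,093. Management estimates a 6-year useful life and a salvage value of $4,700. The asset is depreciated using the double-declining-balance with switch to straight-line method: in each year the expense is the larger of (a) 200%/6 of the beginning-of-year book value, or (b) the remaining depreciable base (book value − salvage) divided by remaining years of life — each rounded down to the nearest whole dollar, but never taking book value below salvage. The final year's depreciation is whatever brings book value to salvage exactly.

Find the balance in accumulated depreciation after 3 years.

$81,694

Depreciable base = $116,093 − $4,700 = $111,393.
Year 1: DB = ⌊$116,093 × 200%/6⌋ = $38,697; SL = ⌊$111,393/6⌋ = $18,565 → take DB $38,697. Book value $77,396.
Year 2: DB = ⌊$77,396 × 200%/6⌋ = $25,798; SL = ⌊$72,696/5⌋ = $14,539 → take DB $25,798. Book value $51,598.
Year 3: DB = ⌊$51,598 × 200%/6⌋ = $17,199; SL = ⌊$46,898/4⌋ = $11,724 → take DB $17,199. Book value $34,399.
Accumulated through year 3 = $116,093 − $34,399 = $81,694.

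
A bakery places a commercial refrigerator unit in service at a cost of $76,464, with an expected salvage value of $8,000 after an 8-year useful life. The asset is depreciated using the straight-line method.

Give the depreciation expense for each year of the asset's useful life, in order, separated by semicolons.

Depreciable base = $76,464 − $8,000 = $68,464.
Annual expense = $68,464 / 8 = $8,558.
End of year 1: book value $67,906.
End of year 2: book value $59,348.
End of year 3: book value $50,790.
End of year 4: book value $42,232.
End of year 5: book value $33,674.
End of year 6: book value $25,116.
End of year 7: book value $16,558.
End of year 8: book value $8,000.

$8,558; $8,558; $8,558; $8,558; $8,558; $8,558; $8,558; $8,558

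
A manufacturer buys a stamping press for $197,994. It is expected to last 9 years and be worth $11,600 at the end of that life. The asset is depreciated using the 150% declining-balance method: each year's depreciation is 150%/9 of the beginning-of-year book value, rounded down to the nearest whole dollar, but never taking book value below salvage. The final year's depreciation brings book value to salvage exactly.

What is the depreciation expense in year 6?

$13,261

Depreciable base = $197,994 − $11,600 = $186,394.
Year 1: ⌊$197,994 × 150%/9⌋ = $32,999. Book value $164,995.
Year 2: ⌊$164,995 × 150%/9⌋ = $27,499. Book value $137,496.
Year 3: ⌊$137,496 × 150%/9⌋ = $22,916. Book value $114,580.
Year 4: ⌊$114,580 × 150%/9⌋ = $19,096. Book value $95,484.
Year 5: ⌊$95,484 × 150%/9⌋ = $15,914. Book value $79,570.
Year 6: ⌊$79,570 × 150%/9⌋ = $13,261. Book value $66,309.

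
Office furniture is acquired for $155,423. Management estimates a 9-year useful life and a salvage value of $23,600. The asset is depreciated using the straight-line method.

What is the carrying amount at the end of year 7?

$52,894

Depreciable base = $155,423 − $23,600 = $131,823.
Annual expense = $131,823 / 9 = $14,647.
End of year 1: book value $140,776.
End of year 2: book value $126,129.
End of year 3: book value $111,482.
End of year 4: book value $96,835.
End of year 5: book value $82,188.
End of year 6: book value $67,541.
End of year 7: book value $52,894.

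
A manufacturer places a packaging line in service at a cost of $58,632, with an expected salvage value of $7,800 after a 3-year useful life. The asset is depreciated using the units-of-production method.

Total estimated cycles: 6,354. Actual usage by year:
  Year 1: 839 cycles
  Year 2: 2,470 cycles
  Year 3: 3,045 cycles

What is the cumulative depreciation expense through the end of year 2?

$26,472

Depreciable base = $58,632 − $7,800 = $50,832.
Rate = $50,832 / 6,354 cycles = $8 per cycle.
Year 1: 839 × $8 = $6,712. Book value $51,920.
Year 2: 2,470 × $8 = $19,760. Book value $32,160.
Accumulated through year 2 = $58,632 − $32,160 = $26,472.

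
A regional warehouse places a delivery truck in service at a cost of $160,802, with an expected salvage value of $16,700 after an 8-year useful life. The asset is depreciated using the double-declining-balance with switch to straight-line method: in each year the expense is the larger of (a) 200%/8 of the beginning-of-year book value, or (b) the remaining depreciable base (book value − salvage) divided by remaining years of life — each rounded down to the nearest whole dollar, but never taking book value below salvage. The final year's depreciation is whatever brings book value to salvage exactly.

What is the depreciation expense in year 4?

$16,959

Depreciable base = $160,802 − $16,700 = $144,102.
Year 1: DB = ⌊$160,802 × 200%/8⌋ = $40,200; SL = ⌊$144,102/8⌋ = $18,012 → take DB $40,200. Book value $120,602.
Year 2: DB = ⌊$120,602 × 200%/8⌋ = $30,150; SL = ⌊$103,902/7⌋ = $14,843 → take DB $30,150. Book value $90,452.
Year 3: DB = ⌊$90,452 × 200%/8⌋ = $22,613; SL = ⌊$73,752/6⌋ = $12,292 → take DB $22,613. Book value $67,839.
Year 4: DB = ⌊$67,839 × 200%/8⌋ = $16,959; SL = ⌊$51,139/5⌋ = $10,227 → take DB $16,959. Book value $50,880.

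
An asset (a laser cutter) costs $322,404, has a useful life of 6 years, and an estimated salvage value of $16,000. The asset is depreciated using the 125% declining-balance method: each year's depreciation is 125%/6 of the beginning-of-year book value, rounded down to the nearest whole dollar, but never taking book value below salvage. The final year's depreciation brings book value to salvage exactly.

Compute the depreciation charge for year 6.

Depreciable base = $322,404 − $16,000 = $306,404.
Year 1: ⌊$322,404 × 125%/6⌋ = $67,167. Book value $255,237.
Year 2: ⌊$255,237 × 125%/6⌋ = $53,174. Book value $202,063.
Year 3: ⌊$202,063 × 125%/6⌋ = $42,096. Book value $159,967.
Year 4: ⌊$159,967 × 125%/6⌋ = $33,326. Book value $126,641.
Year 5: ⌊$126,641 × 125%/6⌋ = $26,383. Book value $100,258.
Year 6 (final): $100,258 − $16,000 = $84,258. Book value $16,000.

$84,258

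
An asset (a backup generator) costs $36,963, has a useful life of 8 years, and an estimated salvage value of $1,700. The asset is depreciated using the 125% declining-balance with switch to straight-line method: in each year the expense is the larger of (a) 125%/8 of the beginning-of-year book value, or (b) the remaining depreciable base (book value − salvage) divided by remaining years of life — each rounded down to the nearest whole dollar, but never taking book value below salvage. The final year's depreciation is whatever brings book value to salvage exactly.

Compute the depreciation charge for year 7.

$4,101

Depreciable base = $36,963 − $1,700 = $35,263.
Year 1: DB = ⌊$36,963 × 125%/8⌋ = $5,775; SL = ⌊$35,263/8⌋ = $4,407 → take DB $5,775. Book value $31,188.
Year 2: DB = ⌊$31,188 × 125%/8⌋ = $4,873; SL = ⌊$29,488/7⌋ = $4,212 → take DB $4,873. Book value $26,315.
Year 3: DB = ⌊$26,315 × 125%/8⌋ = $4,111; SL = ⌊$24,615/6⌋ = $4,102 → take DB $4,111. Book value $22,204.
Year 4: DB = ⌊$22,204 × 125%/8⌋ = $3,469; SL = ⌊$20,504/5⌋ = $4,100 → take SL $4,100. Book value $18,104.
Year 5: DB = ⌊$18,104 × 125%/8⌋ = $2,828; SL = ⌊$16,404/4⌋ = $4,101 → take SL $4,101. Book value $14,003.
Year 6: DB = ⌊$14,003 × 125%/8⌋ = $2,187; SL = ⌊$12,303/3⌋ = $4,101 → take SL $4,101. Book value $9,902.
Year 7: DB = ⌊$9,902 × 125%/8⌋ = $1,547; SL = ⌊$8,202/2⌋ = $4,101 → take SL $4,101. Book value $5,801.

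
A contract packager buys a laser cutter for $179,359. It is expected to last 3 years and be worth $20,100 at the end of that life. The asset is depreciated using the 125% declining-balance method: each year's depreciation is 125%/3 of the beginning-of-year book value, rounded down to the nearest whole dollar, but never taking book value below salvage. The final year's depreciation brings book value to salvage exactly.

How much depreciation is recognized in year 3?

$40,933

Depreciable base = $179,359 − $20,100 = $159,259.
Year 1: ⌊$179,359 × 125%/3⌋ = $74,732. Book value $104,627.
Year 2: ⌊$104,627 × 125%/3⌋ = $43,594. Book value $61,033.
Year 3 (final): $61,033 − $20,100 = $40,933. Book value $20,100.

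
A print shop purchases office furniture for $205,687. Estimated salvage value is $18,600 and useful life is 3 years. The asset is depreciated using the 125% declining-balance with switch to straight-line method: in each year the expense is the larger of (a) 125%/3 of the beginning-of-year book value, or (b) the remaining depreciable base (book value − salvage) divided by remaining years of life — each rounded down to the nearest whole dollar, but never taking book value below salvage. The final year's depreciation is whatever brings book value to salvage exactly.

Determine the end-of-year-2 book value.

$69,293

Depreciable base = $205,687 − $18,600 = $187,087.
Year 1: DB = ⌊$205,687 × 125%/3⌋ = $85,702; SL = ⌊$187,087/3⌋ = $62,362 → take DB $85,702. Book value $119,985.
Year 2: DB = ⌊$119,985 × 125%/3⌋ = $49,993; SL = ⌊$101,385/2⌋ = $50,692 → take SL $50,692. Book value $69,293.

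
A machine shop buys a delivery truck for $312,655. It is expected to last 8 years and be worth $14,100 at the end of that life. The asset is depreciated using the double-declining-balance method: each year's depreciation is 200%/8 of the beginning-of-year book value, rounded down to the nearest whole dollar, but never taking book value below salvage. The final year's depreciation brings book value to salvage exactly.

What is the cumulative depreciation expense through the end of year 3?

Depreciable base = $312,655 − $14,100 = $298,555.
Year 1: ⌊$312,655 × 200%/8⌋ = $78,163. Book value $234,492.
Year 2: ⌊$234,492 × 200%/8⌋ = $58,623. Book value $175,869.
Year 3: ⌊$175,869 × 200%/8⌋ = $43,967. Book value $131,902.
Accumulated through year 3 = $312,655 − $131,902 = $180,753.

$180,753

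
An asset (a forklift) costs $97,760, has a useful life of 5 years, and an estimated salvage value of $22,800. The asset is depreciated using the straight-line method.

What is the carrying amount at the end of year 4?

$37,792

Depreciable base = $97,760 − $22,800 = $74,960.
Annual expense = $74,960 / 5 = $14,992.
End of year 1: book value $82,768.
End of year 2: book value $67,776.
End of year 3: book value $52,784.
End of year 4: book value $37,792.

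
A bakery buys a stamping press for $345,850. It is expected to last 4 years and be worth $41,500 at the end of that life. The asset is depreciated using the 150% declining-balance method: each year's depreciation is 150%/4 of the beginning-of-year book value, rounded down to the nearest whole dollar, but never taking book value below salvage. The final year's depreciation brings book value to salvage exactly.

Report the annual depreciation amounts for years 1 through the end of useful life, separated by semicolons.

Depreciable base = $345,850 − $41,500 = $304,350.
Year 1: ⌊$345,850 × 150%/4⌋ = $129,693. Book value $216,157.
Year 2: ⌊$216,157 × 150%/4⌋ = $81,058. Book value $135,099.
Year 3: ⌊$135,099 × 150%/4⌋ = $50,662. Book value $84,437.
Year 4 (final): $84,437 − $41,500 = $42,937. Book value $41,500.

$129,693; $81,058; $50,662; $42,937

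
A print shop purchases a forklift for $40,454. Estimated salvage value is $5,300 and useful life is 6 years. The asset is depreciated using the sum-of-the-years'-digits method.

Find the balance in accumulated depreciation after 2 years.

$18,414

Depreciable base = $40,454 − $5,300 = $35,154.
Sum of the years' digits = 6+5+4+3+2+1 = 21.
Year 1: $35,154 × 6/21 = $10,044. Book value $30,410.
Year 2: $35,154 × 5/21 = $8,370. Book value $22,040.
Accumulated through year 2 = $40,454 − $22,040 = $18,414.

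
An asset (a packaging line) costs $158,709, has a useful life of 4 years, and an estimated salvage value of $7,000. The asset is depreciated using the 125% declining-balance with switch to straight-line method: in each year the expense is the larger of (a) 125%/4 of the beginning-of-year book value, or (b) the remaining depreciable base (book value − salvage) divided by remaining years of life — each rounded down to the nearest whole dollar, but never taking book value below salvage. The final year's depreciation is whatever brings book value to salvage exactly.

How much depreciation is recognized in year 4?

$34,008

Depreciable base = $158,709 − $7,000 = $151,709.
Year 1: DB = ⌊$158,709 × 125%/4⌋ = $49,596; SL = ⌊$151,709/4⌋ = $37,927 → take DB $49,596. Book value $109,113.
Year 2: DB = ⌊$109,113 × 125%/4⌋ = $34,097; SL = ⌊$102,113/3⌋ = $34,037 → take DB $34,097. Book value $75,016.
Year 3: DB = ⌊$75,016 × 125%/4⌋ = $23,442; SL = ⌊$68,016/2⌋ = $34,008 → take SL $34,008. Book value $41,008.
Year 4 (final): $41,008 − $7,000 = $34,008. Book value $7,000.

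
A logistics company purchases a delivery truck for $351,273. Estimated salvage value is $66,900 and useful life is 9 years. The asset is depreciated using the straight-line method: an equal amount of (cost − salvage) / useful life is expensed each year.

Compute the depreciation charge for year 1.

Depreciable base = $351,273 − $66,900 = $284,373.
Annual expense = $284,373 / 9 = $31,597.

$31,597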